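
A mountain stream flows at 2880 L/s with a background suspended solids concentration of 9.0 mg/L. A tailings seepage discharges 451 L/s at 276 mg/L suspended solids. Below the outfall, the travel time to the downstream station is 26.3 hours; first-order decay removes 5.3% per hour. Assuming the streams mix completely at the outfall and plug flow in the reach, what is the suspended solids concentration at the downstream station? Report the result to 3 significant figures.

10.8 mg/L

Mass balance: C = (2880·9.000 + 451.0·276.0) / 3331 = 150400/3331 = 45.15 mg/L.
5.3%/h lost → k = −ln(1 − 0.053) = 0.05446 h⁻¹.
First-order decay: C = 45.15·exp(−k·t) = 45.15·0.2388 = 10.78 mg/L.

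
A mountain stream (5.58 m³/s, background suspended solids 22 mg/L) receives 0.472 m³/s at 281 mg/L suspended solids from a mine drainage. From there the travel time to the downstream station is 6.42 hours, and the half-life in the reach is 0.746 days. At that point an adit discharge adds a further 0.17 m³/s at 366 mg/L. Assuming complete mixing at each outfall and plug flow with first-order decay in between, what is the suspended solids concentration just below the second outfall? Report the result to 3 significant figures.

Flow-weighted average: C = (5.580·22.00 + 0.4720·281.0) / 6.052 = 255.4/6.052 = 42.20 mg/L; combined flow 6.052 m³/s.
Half-life 0.746 d → k = ln 2 / 0.746 = 0.9292 d⁻¹.
After decay, C = 42.20 × e^(−kt) = 42.20 × 0.7799 = 32.91 mg/L.
Second outfall: C = (6.052·32.91 + 0.1700·366.0)/6.222 = 42.01 mg/L.

42.0 mg/L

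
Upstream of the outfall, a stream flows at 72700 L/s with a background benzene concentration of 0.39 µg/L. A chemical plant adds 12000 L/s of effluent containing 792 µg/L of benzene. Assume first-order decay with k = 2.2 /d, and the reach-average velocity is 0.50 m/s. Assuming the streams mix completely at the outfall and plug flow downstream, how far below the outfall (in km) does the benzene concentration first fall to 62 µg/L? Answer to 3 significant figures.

11.7 km

Conservation of mass: C = (72700·0.3900 + 12000·792.0) / 84700 = 9532000/84700 = 112.5 µg/L.
Set 112.5·exp(−k·t) = 62 → t = ln(112.5/62)/k = 23410 s = 6.504 h.
Distance = v·t = 0.50·23410 = 11710 m = 11.71 km.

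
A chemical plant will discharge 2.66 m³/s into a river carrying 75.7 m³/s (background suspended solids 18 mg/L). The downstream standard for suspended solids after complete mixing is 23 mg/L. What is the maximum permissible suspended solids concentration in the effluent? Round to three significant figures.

At the limit, (Qr·Cr + Qe·Cₑ)/(Qr + Qe) = 23:
Cₑ = (78.36·23 − 75.70·18.00) / 2.660 = 165.3 mg/L.

165 mg/L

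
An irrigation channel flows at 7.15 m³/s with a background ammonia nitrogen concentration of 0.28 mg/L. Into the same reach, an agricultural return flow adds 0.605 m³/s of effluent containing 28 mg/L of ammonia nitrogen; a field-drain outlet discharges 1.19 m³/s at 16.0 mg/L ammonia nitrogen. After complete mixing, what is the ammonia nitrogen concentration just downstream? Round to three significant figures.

4.25 mg/L

Conservation of mass: C = (7.150·0.2800 + 0.6050·28.00 + 1.190·16.00) / 8.945 = 37.98/8.945 = 4.246 mg/L.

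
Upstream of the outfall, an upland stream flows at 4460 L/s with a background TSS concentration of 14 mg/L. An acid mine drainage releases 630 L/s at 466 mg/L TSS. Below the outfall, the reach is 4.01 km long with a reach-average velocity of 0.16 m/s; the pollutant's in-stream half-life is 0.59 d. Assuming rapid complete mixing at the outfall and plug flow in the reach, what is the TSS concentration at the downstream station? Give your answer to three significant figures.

Mass balance: C = (4460·14.00 + 630.0·466.0) / 5090 = 356000/5090 = 69.94 mg/L.
Travel time t = 4.01·1000 / 0.16 = 25060 s = 6.962 h.
Half-life 0.59 d → k = ln 2 / 0.59 = 1.175 d⁻¹.
First-order decay: C = 69.94·exp(−k·t) = 69.94·0.7112 = 49.75 mg/L.

49.7 mg/L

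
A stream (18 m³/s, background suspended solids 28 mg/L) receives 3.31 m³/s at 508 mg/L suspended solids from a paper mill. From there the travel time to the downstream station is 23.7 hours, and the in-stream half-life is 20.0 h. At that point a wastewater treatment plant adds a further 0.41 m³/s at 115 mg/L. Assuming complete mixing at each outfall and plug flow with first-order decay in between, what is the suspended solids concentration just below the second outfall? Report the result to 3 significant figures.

Conservation of mass: C = (18.00·28.00 + 3.310·508.0) / 21.31 = 2185/21.31 = 102.6 mg/L; combined flow 21.31 m³/s.
Half-life 20.0 h → k = ln 2 / 20.0 = 0.03466 h⁻¹ = 0.8318 d⁻¹.
First-order decay: C = 102.6·exp(−k·t) = 102.6·0.4398 = 45.11 mg/L.
Second outfall: C = (21.31·45.11 + 0.4100·115.0)/21.72 = 46.43 mg/L.

46.4 mg/L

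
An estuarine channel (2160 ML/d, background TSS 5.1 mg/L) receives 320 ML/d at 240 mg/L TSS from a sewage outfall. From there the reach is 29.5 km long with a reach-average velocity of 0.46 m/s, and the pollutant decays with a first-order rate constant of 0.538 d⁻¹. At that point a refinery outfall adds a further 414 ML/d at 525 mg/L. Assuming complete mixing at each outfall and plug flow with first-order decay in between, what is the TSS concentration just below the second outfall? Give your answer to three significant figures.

95.5 mg/L

Conservation of mass: C = (2160·5.100 + 320.0·240.0) / 2480 = 87820/2480 = 35.41 mg/L; combined flow 2480 ML/d.
Travel time t = 29.5·1000 / 0.46 = 64130 s = 17.81 h.
Decay over the reach: 35.41·exp(−kt) = 35.41·0.6708 = 23.75 mg/L.
At the second outfall, C = (2480·23.75 + 414.0·525.0) / (2480 + 414.0) = 95.46 mg/L.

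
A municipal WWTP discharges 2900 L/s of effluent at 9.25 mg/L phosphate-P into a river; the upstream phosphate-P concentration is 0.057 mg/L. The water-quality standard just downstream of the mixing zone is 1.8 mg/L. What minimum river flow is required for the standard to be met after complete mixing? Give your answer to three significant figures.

12400 L/s

Set C_mix = 1.8: (Q·0.05700 + 2900·9.250) / (Q + 2900) = 1.8
→ Q = 2900·(9.250 − 1.8)/(1.8 − 0.05700) = 12400 L/s.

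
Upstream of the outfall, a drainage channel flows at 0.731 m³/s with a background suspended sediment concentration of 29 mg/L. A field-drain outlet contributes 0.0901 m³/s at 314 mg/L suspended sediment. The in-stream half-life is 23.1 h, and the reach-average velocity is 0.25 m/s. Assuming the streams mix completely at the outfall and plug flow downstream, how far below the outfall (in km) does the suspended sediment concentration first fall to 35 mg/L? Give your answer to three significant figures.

16.3 km

Conservation of mass: C = (0.7310·29.00 + 0.09010·314.0) / 0.8211 = 49.49/0.8211 = 60.27 mg/L.
Half-life 23.1 h → k = ln 2 / 23.1 = 0.03001 h⁻¹ = 0.7202 d⁻¹.
Set 60.27·exp(−k·t) = 35 → t = ln(60.27/35)/k = 65210 s = 18.11 h.
Distance = v·t = 0.25·65210 = 16300 m = 16.30 km.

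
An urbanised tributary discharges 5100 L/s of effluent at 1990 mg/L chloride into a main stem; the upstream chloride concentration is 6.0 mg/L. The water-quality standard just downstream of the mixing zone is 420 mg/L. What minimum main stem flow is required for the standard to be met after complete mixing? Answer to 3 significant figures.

19300 L/s

Set C_mix = 420: (Q·6.000 + 5100·1990) / (Q + 5100) = 420
→ Q = 5100·(1990 − 420)/(420 − 6.000) = 19340 L/s.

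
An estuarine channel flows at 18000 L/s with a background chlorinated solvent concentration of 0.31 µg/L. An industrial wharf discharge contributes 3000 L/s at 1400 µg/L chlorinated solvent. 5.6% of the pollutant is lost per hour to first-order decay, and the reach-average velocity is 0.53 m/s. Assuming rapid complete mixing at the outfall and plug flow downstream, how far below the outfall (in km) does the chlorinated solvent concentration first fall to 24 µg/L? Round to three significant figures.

70.2 km

Mass balance: C = (18000·0.3100 + 3000·1400) / 21000 = 4206000/21000 = 200.3 µg/L.
5.6%/h lost → k = −ln(1 − 0.056) = 0.05763 h⁻¹.
Set 200.3·exp(−k·t) = 24 → t = ln(200.3/24)/k = 132500 s = 36.81 h.
Distance = v·t = 0.53·132500 = 70240 m = 70.24 km.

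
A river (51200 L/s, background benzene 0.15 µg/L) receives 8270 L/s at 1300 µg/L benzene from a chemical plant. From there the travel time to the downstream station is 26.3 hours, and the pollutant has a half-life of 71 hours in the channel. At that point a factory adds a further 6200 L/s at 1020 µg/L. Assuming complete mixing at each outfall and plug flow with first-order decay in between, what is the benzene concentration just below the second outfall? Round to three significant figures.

After mixing, C = (51200·0.1500 + 8270·1300) / 59470 = 10760000/59470 = 180.9 µg/L; combined flow 59470 L/s.
Half-life 71 h → k = ln 2 / 71 = 0.009763 h⁻¹ = 0.2343 d⁻¹.
First-order decay: C = 180.9·exp(−k·t) = 180.9·0.7736 = 139.9 µg/L.
At the second outfall, C = (59470·139.9 + 6200·1020) / (59470 + 6200) = 223.0 µg/L.

223 µg/L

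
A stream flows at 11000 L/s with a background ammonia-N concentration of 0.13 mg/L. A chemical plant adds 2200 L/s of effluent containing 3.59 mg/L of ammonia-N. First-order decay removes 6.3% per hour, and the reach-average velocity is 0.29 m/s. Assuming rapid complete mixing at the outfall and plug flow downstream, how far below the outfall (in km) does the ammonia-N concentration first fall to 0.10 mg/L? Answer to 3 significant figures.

After mixing, C = (11000·0.1300 + 2200·3.590) / 13200 = 9328/13200 = 0.7067 mg/L.
6.3%/h lost → k = −ln(1 − 0.063) = 0.06507 h⁻¹.
Set 0.7067·exp(−k·t) = 0.10 → t = ln(0.7067/0.10)/k = 108200 s = 30.05 h.
Distance = v·t = 0.29·108200 = 31370 m = 31.37 km.

31.4 km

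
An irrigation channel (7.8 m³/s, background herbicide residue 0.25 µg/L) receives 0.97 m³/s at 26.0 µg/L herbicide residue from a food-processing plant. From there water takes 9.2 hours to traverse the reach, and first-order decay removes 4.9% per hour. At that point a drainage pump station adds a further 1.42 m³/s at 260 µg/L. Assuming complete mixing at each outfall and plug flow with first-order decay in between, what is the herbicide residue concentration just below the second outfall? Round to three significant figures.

Conservation of mass: C = (7.800·0.2500 + 0.9700·26.00) / 8.770 = 27.17/8.770 = 3.098 µg/L; combined flow 8.770 m³/s.
4.9%/h lost → k = −ln(1 − 0.049) = 0.05024 h⁻¹.
Decay over the reach: 3.098·exp(−kt) = 3.098·0.6299 = 1.951 µg/L.
Second outfall: C = (8.770·1.951 + 1.420·260.0)/10.19 = 37.91 µg/L.

37.9 µg/L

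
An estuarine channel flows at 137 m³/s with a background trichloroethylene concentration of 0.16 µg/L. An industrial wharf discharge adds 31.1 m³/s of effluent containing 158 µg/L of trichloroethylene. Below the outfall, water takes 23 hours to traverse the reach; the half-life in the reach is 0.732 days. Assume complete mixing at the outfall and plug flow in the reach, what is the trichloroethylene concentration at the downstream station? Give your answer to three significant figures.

Flow-weighted average: C = (137.0·0.1600 + 31.10·158.0) / 168.1 = 4936/168.1 = 29.36 µg/L.
Half-life 0.732 d → k = ln 2 / 0.732 = 0.9469 d⁻¹.
After decay, C = 29.36 × e^(−kt) = 29.36 × 0.4035 = 11.85 µg/L.

11.8 µg/L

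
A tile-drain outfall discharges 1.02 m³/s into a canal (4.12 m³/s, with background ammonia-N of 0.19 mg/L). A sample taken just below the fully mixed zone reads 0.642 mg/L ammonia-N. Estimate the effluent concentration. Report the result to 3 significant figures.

Mass balance: 4.120·0.1900 + 1.020·Cₑ = 5.140·0.6420
→ Cₑ = (5.140·0.6420 − 4.120·0.1900) / 1.020 = 2.468 mg/L.

2.47 mg/L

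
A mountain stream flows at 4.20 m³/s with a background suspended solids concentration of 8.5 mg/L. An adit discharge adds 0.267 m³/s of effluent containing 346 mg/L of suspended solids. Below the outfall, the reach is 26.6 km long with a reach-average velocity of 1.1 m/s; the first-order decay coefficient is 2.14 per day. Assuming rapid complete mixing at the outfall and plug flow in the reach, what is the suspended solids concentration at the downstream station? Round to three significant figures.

15.8 mg/L

Mass balance: C = (4.200·8.500 + 0.2670·346.0) / 4.467 = 128.1/4.467 = 28.67 mg/L.
Travel time t = 26.6·1000 / 1.1 = 24180 s = 6.717 h.
Decay over the reach: 28.67·exp(−kt) = 28.67·0.5494 = 15.75 mg/L.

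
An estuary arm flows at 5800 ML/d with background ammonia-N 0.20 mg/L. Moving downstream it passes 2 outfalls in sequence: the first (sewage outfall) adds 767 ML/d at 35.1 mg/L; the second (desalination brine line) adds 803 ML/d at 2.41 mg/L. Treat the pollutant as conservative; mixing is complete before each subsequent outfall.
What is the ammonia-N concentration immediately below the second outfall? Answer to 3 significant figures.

4.07 mg/L

Outfall 1: combined Q = 6567 ML/d; C = (5800·0.2000 + 767.0·35.10)/6567 = 4.276 mg/L.
Outfall 2: combined Q = 7370 ML/d; C = (6567·4.276 + 803.0·2.410)/7370 = 4.073 mg/L.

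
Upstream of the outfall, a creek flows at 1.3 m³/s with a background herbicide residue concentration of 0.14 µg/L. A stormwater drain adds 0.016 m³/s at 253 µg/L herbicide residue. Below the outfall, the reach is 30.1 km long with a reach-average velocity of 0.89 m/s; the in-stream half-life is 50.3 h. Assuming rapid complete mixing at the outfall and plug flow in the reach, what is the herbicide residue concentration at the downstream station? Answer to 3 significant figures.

2.82 µg/L

After mixing, C = (1.300·0.1400 + 0.01600·253.0) / 1.316 = 4.230/1.316 = 3.214 µg/L.
Travel time t = 30.1·1000 / 0.89 = 33820 s = 9.395 h.
Half-life 50.3 h → k = ln 2 / 50.3 = 0.01378 h⁻¹ = 0.3307 d⁻¹.
After decay, C = 3.214 × e^(−kt) = 3.214 × 0.8786 = 2.824 µg/L.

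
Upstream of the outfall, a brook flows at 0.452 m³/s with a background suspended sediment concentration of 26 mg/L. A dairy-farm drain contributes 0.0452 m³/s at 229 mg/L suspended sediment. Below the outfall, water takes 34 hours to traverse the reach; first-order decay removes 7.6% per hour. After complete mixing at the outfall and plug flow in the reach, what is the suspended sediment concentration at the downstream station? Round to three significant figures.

3.03 mg/L

Conservation of mass: C = (0.4520·26.00 + 0.04520·229.0) / 0.4972 = 22.10/0.4972 = 44.45 mg/L.
7.6%/h lost → k = −ln(1 − 0.076) = 0.07904 h⁻¹.
Applying C = C₀e^(−kt): 44.45 × 0.06805 = 3.025 mg/L.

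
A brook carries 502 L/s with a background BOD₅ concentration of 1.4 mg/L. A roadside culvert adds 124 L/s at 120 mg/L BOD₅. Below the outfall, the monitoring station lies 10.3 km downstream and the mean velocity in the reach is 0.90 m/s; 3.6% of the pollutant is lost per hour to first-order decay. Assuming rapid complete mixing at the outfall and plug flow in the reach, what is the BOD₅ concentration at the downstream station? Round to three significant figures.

22.2 mg/L

After mixing, C = (502.0·1.400 + 124.0·120.0) / 626.0 = 15580/626.0 = 24.89 mg/L.
Travel time t = 10.3·1000 / 0.90 = 11440 s = 3.179 h.
3.6%/h lost → k = −ln(1 − 0.036) = 0.03666 h⁻¹.
Applying C = C₀e^(−kt): 24.89 × 0.8900 = 22.15 mg/L.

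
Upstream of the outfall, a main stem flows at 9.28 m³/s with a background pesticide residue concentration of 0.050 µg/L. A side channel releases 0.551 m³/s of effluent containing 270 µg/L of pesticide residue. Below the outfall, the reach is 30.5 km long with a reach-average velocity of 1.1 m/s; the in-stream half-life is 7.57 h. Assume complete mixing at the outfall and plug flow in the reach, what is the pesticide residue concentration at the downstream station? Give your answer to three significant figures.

7.50 µg/L

After mixing, C = (9.280·0.05000 + 0.5510·270.0) / 9.831 = 149.2/9.831 = 15.18 µg/L.
Travel time t = 30.5·1000 / 1.1 = 27730 s = 7.702 h.
Half-life 7.57 h → k = ln 2 / 7.57 = 0.09157 h⁻¹ = 2.198 d⁻¹.
Decay over the reach: 15.18·exp(−kt) = 15.18·0.4940 = 7.499 µg/L.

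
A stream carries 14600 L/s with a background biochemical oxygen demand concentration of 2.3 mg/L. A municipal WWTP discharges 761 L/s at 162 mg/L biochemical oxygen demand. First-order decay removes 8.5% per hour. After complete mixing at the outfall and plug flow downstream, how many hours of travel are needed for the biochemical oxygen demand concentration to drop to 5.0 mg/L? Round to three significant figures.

8.04 h

Mixed concentration C = ΣQC/ΣQ = (14600·2.300 + 761.0·162.0) / 15360 = 156900/15360 = 10.21 mg/L.
8.5%/h lost → k = −ln(1 − 0.085) = 0.08883 h⁻¹.
10.21·exp(−k·t) = 5.0 → t = ln(10.21/5.0)/k = 28940 s = 8.039 h.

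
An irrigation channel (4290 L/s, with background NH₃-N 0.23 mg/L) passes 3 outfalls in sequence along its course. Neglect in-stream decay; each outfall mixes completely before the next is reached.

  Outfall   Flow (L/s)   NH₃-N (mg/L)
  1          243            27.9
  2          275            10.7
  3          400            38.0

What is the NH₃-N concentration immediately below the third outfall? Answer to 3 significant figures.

4.97 mg/L

After outfall 1: Q = 4290 + 243.0 = 4533 L/s; C = (4290·0.2300 + 243.0·27.90)/4533 = 1.713 mg/L.
After outfall 2: Q = 4533 + 275.0 = 4808 L/s; C = (4533·1.713 + 275.0·10.70)/4808 = 2.227 mg/L.
After outfall 3: Q = 4808 + 400.0 = 5208 L/s; C = (4808·2.227 + 400.0·38.00)/5208 = 4.975 mg/L.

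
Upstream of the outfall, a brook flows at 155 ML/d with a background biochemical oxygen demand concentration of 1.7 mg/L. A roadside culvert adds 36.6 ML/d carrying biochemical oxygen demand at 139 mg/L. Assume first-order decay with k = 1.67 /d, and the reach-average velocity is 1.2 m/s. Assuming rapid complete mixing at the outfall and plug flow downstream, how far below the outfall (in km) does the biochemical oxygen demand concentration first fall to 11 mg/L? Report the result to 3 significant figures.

Mass balance: C = (155.0·1.700 + 36.60·139.0) / 191.6 = 5351/191.6 = 27.93 mg/L.
Set 27.93·exp(−k·t) = 11 → t = ln(27.93/11)/k = 48200 s = 13.39 h.
Distance = v·t = 1.2·48200 = 57840 m = 57.84 km.

57.8 km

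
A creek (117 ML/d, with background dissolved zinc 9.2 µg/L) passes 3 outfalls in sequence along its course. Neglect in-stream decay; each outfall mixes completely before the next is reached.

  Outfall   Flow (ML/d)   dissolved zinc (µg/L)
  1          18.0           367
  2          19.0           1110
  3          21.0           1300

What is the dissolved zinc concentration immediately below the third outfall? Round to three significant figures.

320 µg/L

After outfall 1: Q = 117.0 + 18.00 = 135.0 ML/d; C = (117.0·9.200 + 18.00·367.0)/135.0 = 56.91 µg/L.
After outfall 2: Q = 135.0 + 19.00 = 154.0 ML/d; C = (135.0·56.91 + 19.00·1110)/154.0 = 186.8 µg/L.
After outfall 3: Q = 154.0 + 21.00 = 175.0 ML/d; C = (154.0·186.8 + 21.00·1300)/175.0 = 320.4 µg/L.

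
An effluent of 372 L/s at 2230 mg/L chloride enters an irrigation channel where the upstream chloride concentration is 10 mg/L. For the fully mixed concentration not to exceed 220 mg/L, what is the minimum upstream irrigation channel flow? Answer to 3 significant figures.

Set C_mix = 220: (Q·10.00 + 372.0·2230) / (Q + 372.0) = 220
→ Q = 372.0·(2230 − 220)/(220 − 10.00) = 3561 L/s.

3560 L/s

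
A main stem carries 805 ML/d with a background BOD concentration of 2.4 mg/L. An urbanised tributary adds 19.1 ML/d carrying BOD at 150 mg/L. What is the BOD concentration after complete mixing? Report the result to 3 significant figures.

5.82 mg/L

Mass balance: C = (805.0·2.400 + 19.10·150.0) / 824.1 = 4797/824.1 = 5.821 mg/L.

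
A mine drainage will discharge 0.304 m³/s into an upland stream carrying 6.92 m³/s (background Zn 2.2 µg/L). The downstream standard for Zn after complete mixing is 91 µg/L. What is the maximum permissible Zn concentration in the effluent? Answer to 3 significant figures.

At the limit, (Qr·Cr + Qe·Cₑ)/(Qr + Qe) = 91:
Cₑ = (7.224·91 − 6.920·2.200) / 0.3040 = 2112 µg/L.

2110 µg/L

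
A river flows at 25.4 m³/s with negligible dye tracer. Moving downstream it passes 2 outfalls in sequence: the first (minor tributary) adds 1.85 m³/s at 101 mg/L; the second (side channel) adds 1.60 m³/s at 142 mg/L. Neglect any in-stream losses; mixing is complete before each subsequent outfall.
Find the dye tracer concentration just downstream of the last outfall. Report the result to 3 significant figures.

After outfall 1: Q = 25.40 + 1.850 = 27.25 m³/s; C = (25.40·0 + 1.850·101.0)/27.25 = 6.857 mg/L.
After outfall 2: Q = 27.25 + 1.600 = 28.85 m³/s; C = (27.25·6.857 + 1.600·142.0)/28.85 = 14.35 mg/L.

14.4 mg/L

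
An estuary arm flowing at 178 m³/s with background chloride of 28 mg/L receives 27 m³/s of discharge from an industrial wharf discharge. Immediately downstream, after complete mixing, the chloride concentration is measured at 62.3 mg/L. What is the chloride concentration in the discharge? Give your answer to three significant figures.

Mass balance: 178.0·28.00 + 27.00·Cₑ = 205.0·62.30
→ Cₑ = (205.0·62.30 − 178.0·28.00) / 27.00 = 288.4 mg/L.

288 mg/L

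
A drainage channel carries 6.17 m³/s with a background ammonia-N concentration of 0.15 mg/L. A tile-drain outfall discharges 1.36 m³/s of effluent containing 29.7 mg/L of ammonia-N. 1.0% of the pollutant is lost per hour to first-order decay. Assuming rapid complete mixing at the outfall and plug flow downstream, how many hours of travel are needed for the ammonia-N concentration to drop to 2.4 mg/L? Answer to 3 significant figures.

After mixing, C = (6.170·0.1500 + 1.360·29.70) / 7.530 = 41.32/7.530 = 5.487 mg/L.
1.0%/h lost → k = −ln(1 − 0.01) = 0.01005 h⁻¹.
5.487·exp(−k·t) = 2.4 → t = ln(5.487/2.4)/k = 296200 s = 82.28 h.

82.3 h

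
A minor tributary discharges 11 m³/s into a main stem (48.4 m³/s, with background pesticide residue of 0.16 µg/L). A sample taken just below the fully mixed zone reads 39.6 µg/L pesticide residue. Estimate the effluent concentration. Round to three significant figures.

213 µg/L

Mass balance: 48.40·0.1600 + 11.00·Cₑ = 59.40·39.60
→ Cₑ = (59.40·39.60 − 48.40·0.1600) / 11.00 = 213.1 µg/L.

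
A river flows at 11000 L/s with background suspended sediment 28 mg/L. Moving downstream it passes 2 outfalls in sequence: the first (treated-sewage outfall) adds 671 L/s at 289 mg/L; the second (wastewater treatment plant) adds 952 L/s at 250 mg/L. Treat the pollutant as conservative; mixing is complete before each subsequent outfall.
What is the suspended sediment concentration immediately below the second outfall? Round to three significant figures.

Below outfall 1: Q → 11670 L/s, C = (11000·28.00 + 671.0·289.0)/11670 = 43.01 mg/L.
Below outfall 2: Q → 12620 L/s, C = (11670·43.01 + 952.0·250.0)/12620 = 58.62 mg/L.

58.6 mg/L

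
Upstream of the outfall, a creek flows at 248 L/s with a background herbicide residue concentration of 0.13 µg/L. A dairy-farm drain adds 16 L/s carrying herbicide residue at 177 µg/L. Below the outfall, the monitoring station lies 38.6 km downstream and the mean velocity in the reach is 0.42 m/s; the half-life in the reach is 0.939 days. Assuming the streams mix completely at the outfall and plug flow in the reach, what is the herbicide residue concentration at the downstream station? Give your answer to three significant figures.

Flow-weighted average: C = (248.0·0.1300 + 16.00·177.0) / 264.0 = 2864/264.0 = 10.85 µg/L.
Travel time t = 38.6·1000 / 0.42 = 91900 s = 25.53 h.
Half-life 0.939 d → k = ln 2 / 0.939 = 0.7382 d⁻¹.
Applying C = C₀e^(−kt): 10.85 × 0.4560 = 4.948 µg/L.

4.95 µg/L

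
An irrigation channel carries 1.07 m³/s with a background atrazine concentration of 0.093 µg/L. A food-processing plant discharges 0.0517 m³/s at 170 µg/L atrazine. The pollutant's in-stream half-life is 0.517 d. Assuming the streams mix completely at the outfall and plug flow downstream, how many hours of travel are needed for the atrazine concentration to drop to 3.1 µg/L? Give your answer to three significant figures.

16.8 h

Flow-weighted average: C = (1.070·0.09300 + 0.05170·170.0) / 1.122 = 8.889/1.122 = 7.924 µg/L.
Half-life 0.517 d → k = ln 2 / 0.517 = 1.341 d⁻¹.
7.924·exp(−k·t) = 3.1 → t = ln(7.924/3.1)/k = 60480 s = 16.80 h.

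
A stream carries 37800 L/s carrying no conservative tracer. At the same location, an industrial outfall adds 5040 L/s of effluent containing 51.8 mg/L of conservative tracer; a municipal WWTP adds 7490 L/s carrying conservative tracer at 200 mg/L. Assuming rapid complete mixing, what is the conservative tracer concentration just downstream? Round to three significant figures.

After mixing, C = (37800·0 + 5040·51.80 + 7490·200.0) / 50330 = 1759000/50330 = 34.95 mg/L.

35.0 mg/L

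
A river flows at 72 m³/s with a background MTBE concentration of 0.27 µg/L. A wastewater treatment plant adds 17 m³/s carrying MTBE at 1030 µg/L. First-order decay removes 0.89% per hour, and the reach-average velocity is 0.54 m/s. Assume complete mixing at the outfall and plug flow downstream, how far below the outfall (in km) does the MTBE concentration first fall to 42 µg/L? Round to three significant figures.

After mixing, C = (72.00·0.2700 + 17.00·1030) / 89.00 = 17530/89.00 = 197.0 µg/L.
0.89%/h lost → k = −ln(1 − 0.0089) = 0.008940 h⁻¹.
Set 197.0·exp(−k·t) = 42 → t = ln(197.0/42)/k = 622300 s = 172.9 h.
Distance = v·t = 0.54·622300 = 336000 m = 336.0 km.

336 km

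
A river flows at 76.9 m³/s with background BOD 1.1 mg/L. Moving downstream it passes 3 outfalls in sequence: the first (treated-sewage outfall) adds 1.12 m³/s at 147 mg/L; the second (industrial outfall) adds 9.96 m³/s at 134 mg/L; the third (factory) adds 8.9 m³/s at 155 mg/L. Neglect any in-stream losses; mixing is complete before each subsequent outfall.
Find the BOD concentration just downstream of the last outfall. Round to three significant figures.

After outfall 1: Q = 76.90 + 1.120 = 78.02 m³/s; C = (76.90·1.100 + 1.120·147.0)/78.02 = 3.194 mg/L.
After outfall 2: Q = 78.02 + 9.960 = 87.98 m³/s; C = (78.02·3.194 + 9.960·134.0)/87.98 = 18.00 mg/L.
After outfall 3: Q = 87.98 + 8.900 = 96.88 m³/s; C = (87.98·18.00 + 8.900·155.0)/96.88 = 30.59 mg/L.

30.6 mg/L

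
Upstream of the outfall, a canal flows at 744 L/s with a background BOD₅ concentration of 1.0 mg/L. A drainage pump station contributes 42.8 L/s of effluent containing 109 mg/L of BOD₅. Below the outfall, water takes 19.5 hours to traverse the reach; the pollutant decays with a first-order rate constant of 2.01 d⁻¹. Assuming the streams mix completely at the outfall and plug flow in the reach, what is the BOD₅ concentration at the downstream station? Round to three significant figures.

Conservation of mass: C = (744.0·1.000 + 42.80·109.0) / 786.8 = 5409/786.8 = 6.875 mg/L.
First-order decay: C = 6.875·exp(−k·t) = 6.875·0.1953 = 1.343 mg/L.

1.34 mg/L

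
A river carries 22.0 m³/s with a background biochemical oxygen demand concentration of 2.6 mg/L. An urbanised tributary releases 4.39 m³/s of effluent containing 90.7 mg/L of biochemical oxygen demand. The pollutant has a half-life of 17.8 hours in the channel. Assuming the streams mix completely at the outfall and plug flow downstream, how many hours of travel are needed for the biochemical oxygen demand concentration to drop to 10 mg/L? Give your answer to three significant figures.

After mixing, C = (22.00·2.600 + 4.390·90.70) / 26.39 = 455.4/26.39 = 17.26 mg/L.
Half-life 17.8 h → k = ln 2 / 17.8 = 0.03894 h⁻¹ = 0.9346 d⁻¹.
17.26·exp(−k·t) = 10 → t = ln(17.26/10)/k = 50430 s = 14.01 h.

14.0 h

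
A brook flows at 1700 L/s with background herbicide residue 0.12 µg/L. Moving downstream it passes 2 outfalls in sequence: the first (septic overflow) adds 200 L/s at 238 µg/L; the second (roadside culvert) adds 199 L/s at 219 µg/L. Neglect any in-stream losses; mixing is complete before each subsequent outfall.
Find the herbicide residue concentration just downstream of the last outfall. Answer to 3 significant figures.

After outfall 1: Q = 1700 + 200.0 = 1900 L/s; C = (1700·0.1200 + 200.0·238.0)/1900 = 25.16 µg/L.
After outfall 2: Q = 1900 + 199.0 = 2099 L/s; C = (1900·25.16 + 199.0·219.0)/2099 = 43.54 µg/L.

43.5 µg/L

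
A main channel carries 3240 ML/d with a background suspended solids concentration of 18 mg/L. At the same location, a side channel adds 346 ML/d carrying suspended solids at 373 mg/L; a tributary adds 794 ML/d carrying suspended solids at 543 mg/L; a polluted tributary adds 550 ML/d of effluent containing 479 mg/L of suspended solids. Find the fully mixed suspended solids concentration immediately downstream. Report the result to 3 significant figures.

179 mg/L

Mass balance: C = (3240·18.00 + 346.0·373.0 + 794.0·543.0 + 550.0·479.0) / 4930 = 882000/4930 = 178.9 mg/L.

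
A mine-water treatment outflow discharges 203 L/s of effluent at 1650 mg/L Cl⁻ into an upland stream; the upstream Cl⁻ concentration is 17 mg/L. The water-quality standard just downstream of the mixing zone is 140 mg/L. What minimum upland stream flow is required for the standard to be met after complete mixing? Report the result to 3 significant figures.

2490 L/s

Set C_mix = 140: (Q·17.00 + 203.0·1650) / (Q + 203.0) = 140
→ Q = 203.0·(1650 − 140)/(140 − 17.00) = 2492 L/s.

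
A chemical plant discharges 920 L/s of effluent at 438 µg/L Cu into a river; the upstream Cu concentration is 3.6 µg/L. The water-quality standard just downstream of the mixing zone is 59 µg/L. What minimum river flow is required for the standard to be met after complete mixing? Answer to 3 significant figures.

6290 L/s

Set C_mix = 59: (Q·3.600 + 920.0·438.0) / (Q + 920.0) = 59
→ Q = 920.0·(438.0 − 59)/(59 − 3.600) = 6294 L/s.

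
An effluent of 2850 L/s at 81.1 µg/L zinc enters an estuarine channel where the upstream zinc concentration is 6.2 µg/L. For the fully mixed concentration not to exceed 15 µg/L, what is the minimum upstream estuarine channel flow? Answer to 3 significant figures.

21400 L/s

Set C_mix = 15: (Q·6.200 + 2850·81.10) / (Q + 2850) = 15
→ Q = 2850·(81.10 − 15)/(15 − 6.200) = 21410 L/s.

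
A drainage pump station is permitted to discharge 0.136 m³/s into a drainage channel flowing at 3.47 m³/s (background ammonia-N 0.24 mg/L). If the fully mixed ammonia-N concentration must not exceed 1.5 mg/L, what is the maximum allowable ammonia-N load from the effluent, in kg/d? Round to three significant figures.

Mass balance at the limit: 3.470·0.2400 + 0.1360·Cₑ = 3.606·1.5 → Cₑ = 33.65 mg/L.
Load = 0.1360 m³/s × 33.65 g/m³ × 86 400 s/d = 395.4 kg/d.

395 kg/d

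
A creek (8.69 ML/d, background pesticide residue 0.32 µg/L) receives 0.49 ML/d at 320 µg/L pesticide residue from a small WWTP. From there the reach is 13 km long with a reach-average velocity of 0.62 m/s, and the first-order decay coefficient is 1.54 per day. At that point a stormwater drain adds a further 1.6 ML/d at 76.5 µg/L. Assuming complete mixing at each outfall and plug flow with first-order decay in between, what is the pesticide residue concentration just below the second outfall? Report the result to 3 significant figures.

21.5 µg/L

Mixed concentration C = ΣQC/ΣQ = (8.690·0.3200 + 0.4900·320.0) / 9.180 = 159.6/9.180 = 17.38 µg/L; combined flow 9.180 ML/d.
Travel time t = 13·1000 / 0.62 = 20970 s = 5.824 h.
After decay, C = 17.38 × e^(−kt) = 17.38 × 0.6882 = 11.96 µg/L.
At the second outfall, C = (9.180·11.96 + 1.600·76.50) / (9.180 + 1.600) = 21.54 µg/L.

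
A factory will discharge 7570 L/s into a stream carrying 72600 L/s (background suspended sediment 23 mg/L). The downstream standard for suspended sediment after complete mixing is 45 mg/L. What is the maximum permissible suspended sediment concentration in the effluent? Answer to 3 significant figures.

At the limit, (Qr·Cr + Qe·Cₑ)/(Qr + Qe) = 45:
Cₑ = (80170·45 − 72600·23.00) / 7570 = 256.0 mg/L.

256 mg/L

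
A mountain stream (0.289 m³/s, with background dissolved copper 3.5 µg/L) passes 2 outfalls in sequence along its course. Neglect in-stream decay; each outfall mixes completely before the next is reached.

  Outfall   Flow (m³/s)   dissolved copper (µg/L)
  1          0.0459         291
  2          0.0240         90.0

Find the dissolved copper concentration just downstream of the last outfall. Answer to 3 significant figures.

46.1 µg/L

Below outfall 1: Q → 0.3349 m³/s, C = (0.2890·3.500 + 0.04590·291.0)/0.3349 = 42.90 µg/L.
Below outfall 2: Q → 0.3589 m³/s, C = (0.3349·42.90 + 0.02400·90.00)/0.3589 = 46.05 µg/L.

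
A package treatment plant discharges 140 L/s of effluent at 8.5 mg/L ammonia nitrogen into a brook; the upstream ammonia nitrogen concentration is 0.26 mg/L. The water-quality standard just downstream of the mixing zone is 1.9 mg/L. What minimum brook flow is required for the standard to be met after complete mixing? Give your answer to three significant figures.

Set C_mix = 1.9: (Q·0.2600 + 140.0·8.500) / (Q + 140.0) = 1.9
→ Q = 140.0·(8.500 − 1.9)/(1.9 − 0.2600) = 563.4 L/s.

563 L/s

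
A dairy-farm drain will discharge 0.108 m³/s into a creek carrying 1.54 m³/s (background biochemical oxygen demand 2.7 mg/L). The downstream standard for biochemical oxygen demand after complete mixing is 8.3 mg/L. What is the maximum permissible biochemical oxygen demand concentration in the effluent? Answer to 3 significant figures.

At the limit, (Qr·Cr + Qe·Cₑ)/(Qr + Qe) = 8.3:
Cₑ = (1.648·8.3 − 1.540·2.700) / 0.1080 = 88.15 mg/L.

88.2 mg/L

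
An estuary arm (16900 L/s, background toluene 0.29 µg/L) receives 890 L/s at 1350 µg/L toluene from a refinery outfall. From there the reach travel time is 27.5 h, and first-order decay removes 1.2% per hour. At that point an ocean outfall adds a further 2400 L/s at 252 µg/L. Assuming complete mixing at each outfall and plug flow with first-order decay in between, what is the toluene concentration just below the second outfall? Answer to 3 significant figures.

72.8 µg/L

Mass balance: C = (16900·0.2900 + 890.0·1350) / 17790 = 1206000/17790 = 67.81 µg/L; combined flow 17790 L/s.
1.2%/h lost → k = −ln(1 − 0.012) = 0.01207 h⁻¹.
After decay, C = 67.81 × e^(−kt) = 67.81 × 0.7175 = 48.66 µg/L.
At the second outfall, C = (17790·48.66 + 2400·252.0) / (17790 + 2400) = 72.83 µg/L.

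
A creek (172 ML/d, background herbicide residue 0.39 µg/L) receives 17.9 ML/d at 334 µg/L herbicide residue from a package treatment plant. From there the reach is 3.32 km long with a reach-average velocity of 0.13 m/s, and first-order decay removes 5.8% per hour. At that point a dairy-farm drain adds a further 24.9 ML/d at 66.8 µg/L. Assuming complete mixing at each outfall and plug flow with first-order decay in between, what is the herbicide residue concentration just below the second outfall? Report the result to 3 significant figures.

Flow-weighted average: C = (172.0·0.3900 + 17.90·334.0) / 189.9 = 6046/189.9 = 31.84 µg/L; combined flow 189.9 ML/d.
Travel time t = 3.32·1000 / 0.13 = 25540 s = 7.094 h.
5.8%/h lost → k = −ln(1 − 0.058) = 0.05975 h⁻¹.
Decay over the reach: 31.84·exp(−kt) = 31.84·0.6545 = 20.84 µg/L.
At the second outfall, C = (189.9·20.84 + 24.90·66.80) / (189.9 + 24.90) = 26.17 µg/L.

26.2 µg/L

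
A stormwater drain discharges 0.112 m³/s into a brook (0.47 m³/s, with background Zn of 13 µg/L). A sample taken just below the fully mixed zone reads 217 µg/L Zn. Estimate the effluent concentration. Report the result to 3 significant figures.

1070 µg/L

Mass balance: 0.4700·13.00 + 0.1120·Cₑ = 0.5820·217.0
→ Cₑ = (0.5820·217.0 − 0.4700·13.00) / 0.1120 = 1073 µg/L.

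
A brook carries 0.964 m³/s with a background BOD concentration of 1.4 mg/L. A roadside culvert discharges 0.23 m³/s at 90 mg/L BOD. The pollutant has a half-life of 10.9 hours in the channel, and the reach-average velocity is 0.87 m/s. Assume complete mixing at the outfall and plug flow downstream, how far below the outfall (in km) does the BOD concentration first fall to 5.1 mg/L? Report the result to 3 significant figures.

63.4 km

Mixed concentration C = ΣQC/ΣQ = (0.9640·1.400 + 0.2300·90.00) / 1.194 = 22.05/1.194 = 18.47 mg/L.
Half-life 10.9 h → k = ln 2 / 10.9 = 0.06359 h⁻¹ = 1.526 d⁻¹.
Set 18.47·exp(−k·t) = 5.1 → t = ln(18.47/5.1)/k = 72840 s = 20.23 h.
Distance = v·t = 0.87·72840 = 63370 m = 63.37 km.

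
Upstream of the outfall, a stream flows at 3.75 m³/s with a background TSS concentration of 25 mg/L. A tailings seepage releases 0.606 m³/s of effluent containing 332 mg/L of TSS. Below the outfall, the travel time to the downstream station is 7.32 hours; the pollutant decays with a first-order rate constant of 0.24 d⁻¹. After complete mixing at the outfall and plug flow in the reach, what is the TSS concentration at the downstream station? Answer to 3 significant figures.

62.9 mg/L

After mixing, C = (3.750·25.00 + 0.6060·332.0) / 4.356 = 294.9/4.356 = 67.71 mg/L.
Applying C = C₀e^(−kt): 67.71 × 0.9294 = 62.93 mg/L.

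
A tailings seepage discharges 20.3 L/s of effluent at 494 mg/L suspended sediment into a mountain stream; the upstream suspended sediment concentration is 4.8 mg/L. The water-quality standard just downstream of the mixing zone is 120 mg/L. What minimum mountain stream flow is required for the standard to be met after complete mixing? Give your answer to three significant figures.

65.9 L/s

Set C_mix = 120: (Q·4.800 + 20.30·494.0) / (Q + 20.30) = 120
→ Q = 20.30·(494.0 − 120)/(120 − 4.800) = 65.90 L/s.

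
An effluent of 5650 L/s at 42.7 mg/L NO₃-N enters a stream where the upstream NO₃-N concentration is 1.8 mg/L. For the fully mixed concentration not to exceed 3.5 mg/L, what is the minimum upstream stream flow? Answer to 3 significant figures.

Set C_mix = 3.5: (Q·1.800 + 5650·42.70) / (Q + 5650) = 3.5
→ Q = 5650·(42.70 − 3.5)/(3.5 − 1.800) = 130300 L/s.

130000 L/s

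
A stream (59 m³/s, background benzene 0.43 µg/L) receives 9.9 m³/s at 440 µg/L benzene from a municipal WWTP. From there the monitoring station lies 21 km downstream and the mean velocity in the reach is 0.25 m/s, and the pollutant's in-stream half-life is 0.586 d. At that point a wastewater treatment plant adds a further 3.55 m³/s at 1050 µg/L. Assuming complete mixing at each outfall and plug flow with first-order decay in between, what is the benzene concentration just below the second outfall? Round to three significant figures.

70.6 µg/L

After mixing, C = (59.00·0.4300 + 9.900·440.0) / 68.90 = 4381/68.90 = 63.59 µg/L; combined flow 68.90 m³/s.
Travel time t = 21·1000 / 0.25 = 84000 s = 23.33 h.
Half-life 0.586 d → k = ln 2 / 0.586 = 1.183 d⁻¹.
Applying C = C₀e^(−kt): 63.59 × 0.3166 = 20.14 µg/L.
At the second outfall, C = (68.90·20.14 + 3.550·1050) / (68.90 + 3.550) = 70.60 µg/L.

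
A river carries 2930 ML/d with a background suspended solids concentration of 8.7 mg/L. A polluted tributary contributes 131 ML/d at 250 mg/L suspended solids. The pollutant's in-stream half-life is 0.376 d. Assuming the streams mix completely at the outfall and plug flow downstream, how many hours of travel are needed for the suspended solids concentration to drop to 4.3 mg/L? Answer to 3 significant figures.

19.4 h

Mass balance: C = (2930·8.700 + 131.0·250.0) / 3061 = 58240/3061 = 19.03 mg/L.
Half-life 0.376 d → k = ln 2 / 0.376 = 1.843 d⁻¹.
19.03·exp(−k·t) = 4.3 → t = ln(19.03/4.3)/k = 69700 s = 19.36 h.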